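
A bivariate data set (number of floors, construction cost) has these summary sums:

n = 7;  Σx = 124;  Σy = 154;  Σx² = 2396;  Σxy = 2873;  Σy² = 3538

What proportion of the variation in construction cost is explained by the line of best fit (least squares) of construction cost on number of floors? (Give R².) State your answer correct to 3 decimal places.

0.703

Sxx = Σx² − (Σx)²/n = 2396 − 2196.571429 = 199.428571
Sxy = Σxy − (Σx)(Σy)/n = 2873 − 2728 = 145
Syy = Σy² − (Σy)²/n = 3538 − 3388 = 150
R² = Sxy²/(Sxx·Syy) = (145)²/(199.428571·150) = 0.702841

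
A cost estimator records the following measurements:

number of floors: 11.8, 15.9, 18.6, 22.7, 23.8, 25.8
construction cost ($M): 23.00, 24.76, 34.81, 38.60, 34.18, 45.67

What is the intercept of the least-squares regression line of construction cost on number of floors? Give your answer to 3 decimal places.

n = 6, Σx = 118.6, Σy = 201.02, Σxy = 4180.54, Σx² = 2485.38
Sxx = Σx² − (Σx)²/n = 2485.38 − 2344.326667 = 141.053333
Sxy = Σxy − (Σx)(Σy)/n = 4180.54 − 3973.495333 = 207.044667
b = Sxy/Sxx = 207.044667/141.053333 = 1.467847
a = ȳ − b·x̄ = 33.503333 − 1.467847·19.766667 = 4.488897

4.489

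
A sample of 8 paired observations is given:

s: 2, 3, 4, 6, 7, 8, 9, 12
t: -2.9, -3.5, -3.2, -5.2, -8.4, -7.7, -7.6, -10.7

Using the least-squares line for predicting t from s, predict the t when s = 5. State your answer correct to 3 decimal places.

n = 8, Σx = 51, Σy = -49.2, Σxy = -377.5, Σx² = 403
Sxx = Σx² − (Σx)²/n = 403 − 325.125 = 77.875
Sxy = Σxy − (Σx)(Σy)/n = -377.5 − (-313.65) = -63.85
b = Sxy/Sxx = -63.85/77.875 = -0.819904
a = ȳ − b·x̄ = -6.15 − (-0.819904)·6.375 = -0.923114
ŷ(5) = a + b·5 = -0.923114 + (-0.819904)·5 = -5.022632

-5.023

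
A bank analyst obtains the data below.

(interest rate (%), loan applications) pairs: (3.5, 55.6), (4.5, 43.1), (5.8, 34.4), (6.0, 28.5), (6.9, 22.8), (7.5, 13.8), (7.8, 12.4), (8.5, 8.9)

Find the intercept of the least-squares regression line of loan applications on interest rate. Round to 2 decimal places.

n = 8, Σx = 50.5, Σy = 219.5, Σxy = 1192.26, Σx² = 339.09
Sxx = Σx² − (Σx)²/n = 339.09 − 318.78125 = 20.30875
Sxy = Σxy − (Σx)(Σy)/n = 1192.26 − 1385.59375 = -193.33375
b = Sxy/Sxx = -193.33375/20.30875 = -9.519727
a = ȳ − b·x̄ = 27.4375 − (-9.519727)·6.3125 = 87.530775

87.53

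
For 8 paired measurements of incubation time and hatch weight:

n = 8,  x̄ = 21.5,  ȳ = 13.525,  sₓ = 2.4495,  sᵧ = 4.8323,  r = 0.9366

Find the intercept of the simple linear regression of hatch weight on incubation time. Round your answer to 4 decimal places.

-26.2005

b = r · sᵧ/sₓ = 0.9366 · 4.8323/2.4495 = 1.847696
a = ȳ − b·x̄ = 13.525 − 1.847696·21.5 = -26.200471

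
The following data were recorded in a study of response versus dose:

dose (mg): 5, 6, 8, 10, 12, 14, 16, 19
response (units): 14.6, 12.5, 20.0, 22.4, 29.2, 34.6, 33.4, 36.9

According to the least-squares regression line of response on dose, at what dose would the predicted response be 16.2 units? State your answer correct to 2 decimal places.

6.22

n = 8, Σx = 90, Σy = 203.6, Σxy = 2602.3, Σx² = 1182
Sxx = Σx² − (Σx)²/n = 1182 − 1012.5 = 169.5
Sxy = Σxy − (Σx)(Σy)/n = 2602.3 − 2290.5 = 311.8
b = Sxy/Sxx = 311.8/169.5 = 1.839528
a = ȳ − b·x̄ = 25.45 − 1.839528·11.25 = 4.755310
Set a + b·x = 16.2: x = (16.2 − 4.755310) / 1.839528 = 6.221536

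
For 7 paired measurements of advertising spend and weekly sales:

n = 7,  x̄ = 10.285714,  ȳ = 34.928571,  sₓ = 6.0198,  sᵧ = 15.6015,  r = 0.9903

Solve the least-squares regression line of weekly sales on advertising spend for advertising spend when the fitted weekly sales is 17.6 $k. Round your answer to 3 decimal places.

b = r · sᵧ/sₓ = 0.9903 · 15.6015/6.0198 = 2.566558
a = ȳ − b·x̄ = 34.928571 − 2.566558·10.285714 = 8.529690
Set a + b·x = 17.6: x = (17.6 − 8.529690) / 2.566558 = 3.534037

3.534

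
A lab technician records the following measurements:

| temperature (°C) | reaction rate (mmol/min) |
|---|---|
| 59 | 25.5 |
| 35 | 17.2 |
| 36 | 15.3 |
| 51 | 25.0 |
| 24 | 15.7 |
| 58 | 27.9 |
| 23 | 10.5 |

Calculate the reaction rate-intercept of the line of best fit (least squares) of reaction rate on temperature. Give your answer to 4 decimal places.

2.8733

n = 7, Σx = 286, Σy = 137.1, Σxy = 6168.8, Σx² = 13072
Sxx = Σx² − (Σx)²/n = 13072 − 11685.142857 = 1386.857143
Sxy = Σxy − (Σx)(Σy)/n = 6168.8 − 5601.514286 = 567.285714
b = Sxy/Sxx = 567.285714/1386.857143 = 0.409044
a = ȳ − b·x̄ = 19.585714 − 0.409044·40.857143 = 2.873342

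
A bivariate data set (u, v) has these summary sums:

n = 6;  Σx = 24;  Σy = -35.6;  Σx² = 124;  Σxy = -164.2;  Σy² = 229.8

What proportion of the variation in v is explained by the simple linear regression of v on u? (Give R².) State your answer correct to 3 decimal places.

0.914

Sxx = Σx² − (Σx)²/n = 124 − 96 = 28
Sxy = Σxy − (Σx)(Σy)/n = -164.2 − (-142.4) = -21.8
Syy = Σy² − (Σy)²/n = 229.8 − 211.226667 = 18.573333
R² = Sxy²/(Sxx·Syy) = (-21.8)²/(28·18.573333) = 0.913829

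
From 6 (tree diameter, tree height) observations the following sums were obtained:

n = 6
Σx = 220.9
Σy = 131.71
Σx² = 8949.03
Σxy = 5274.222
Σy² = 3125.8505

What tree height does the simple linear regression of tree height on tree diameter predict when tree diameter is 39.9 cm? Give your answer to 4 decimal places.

Sxx = Σx² − (Σx)²/n = 8949.03 − 8132.801667 = 816.228333
Sxy = Σxy − (Σx)(Σy)/n = 5274.222 − 4849.123167 = 425.098833
b = Sxy/Sxx = 425.098833/816.228333 = 0.520809
a = ȳ − b·x̄ = 21.951667 − 0.520809·36.816667 = 2.777226
ŷ(39.9) = a + b·39.9 = 2.777226 + 0.520809·39.9 = 23.557494

23.5575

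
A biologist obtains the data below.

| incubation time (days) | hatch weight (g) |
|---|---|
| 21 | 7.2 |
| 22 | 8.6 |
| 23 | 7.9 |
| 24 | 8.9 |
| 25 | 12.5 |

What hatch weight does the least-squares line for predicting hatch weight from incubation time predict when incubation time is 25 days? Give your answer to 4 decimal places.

11.2000

n = 5, Σx = 115, Σy = 45.1, Σxy = 1048.2, Σx² = 2655
Sxx = Σx² − (Σx)²/n = 2655 − 2645 = 10
Sxy = Σxy − (Σx)(Σy)/n = 1048.2 − 1037.3 = 10.9
b = Sxy/Sxx = 10.9/10 = 1.09
a = ȳ − b·x̄ = 9.02 − 1.09·23 = -16.05
ŷ(25) = a + b·25 = -16.05 + 1.09·25 = 11.2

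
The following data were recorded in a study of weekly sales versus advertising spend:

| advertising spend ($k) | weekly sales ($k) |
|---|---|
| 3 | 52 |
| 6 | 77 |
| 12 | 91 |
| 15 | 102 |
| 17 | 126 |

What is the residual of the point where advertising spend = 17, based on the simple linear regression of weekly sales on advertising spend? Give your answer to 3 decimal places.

n = 5, Σx = 53, Σy = 448, Σxy = 5382, Σx² = 703
Sxx = Σx² − (Σx)²/n = 703 − 561.8 = 141.2
Sxy = Σxy − (Σx)(Σy)/n = 5382 − 4748.8 = 633.2
b = Sxy/Sxx = 633.2/141.2 = 4.484419
a = ȳ − b·x̄ = 89.6 − 4.484419·10.6 = 42.065156
ŷ(17) = 42.065156 + 4.484419·17 = 118.300283
residual = y − ŷ = 126 − 118.300283 = 7.699717

7.700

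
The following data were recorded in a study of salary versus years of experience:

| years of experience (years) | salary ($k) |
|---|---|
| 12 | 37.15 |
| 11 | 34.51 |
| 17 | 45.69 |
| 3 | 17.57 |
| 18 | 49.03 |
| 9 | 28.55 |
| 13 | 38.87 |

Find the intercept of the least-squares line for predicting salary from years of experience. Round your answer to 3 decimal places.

n = 7, Σx = 83, Σy = 251.37, Σxy = 3299.65, Σx² = 1137
Sxx = Σx² − (Σx)²/n = 1137 − 984.142857 = 152.857143
Sxy = Σxy − (Σx)(Σy)/n = 3299.65 − 2980.53 = 319.12
b = Sxy/Sxx = 319.12/152.857143 = 2.087701
a = ȳ − b·x̄ = 35.91 − 2.087701·11.857143 = 11.155832

11.156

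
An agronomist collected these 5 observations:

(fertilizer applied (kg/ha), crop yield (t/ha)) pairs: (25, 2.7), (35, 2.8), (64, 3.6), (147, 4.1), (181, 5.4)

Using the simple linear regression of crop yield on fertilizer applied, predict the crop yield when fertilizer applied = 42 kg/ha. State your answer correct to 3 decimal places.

2.987

n = 5, Σx = 452, Σy = 18.6, Σxy = 1976, Σx² = 60316
Sxx = Σx² − (Σx)²/n = 60316 − 40860.8 = 19455.2
Sxy = Σxy − (Σx)(Σy)/n = 1976 − 1681.44 = 294.56
b = Sxy/Sxx = 294.56/19455.2 = 0.015140
a = ȳ − b·x̄ = 3.72 − 0.015140·90.4 = 2.351306
ŷ(42) = a + b·42 = 2.351306 + 0.015140·42 = 2.987203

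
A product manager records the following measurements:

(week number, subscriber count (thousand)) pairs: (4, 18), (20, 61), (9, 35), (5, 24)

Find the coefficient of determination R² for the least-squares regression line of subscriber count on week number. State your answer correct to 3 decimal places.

0.991

n = 4, Σx = 38, Σy = 138, Σxy = 1727, Σx² = 522, Σy² = 5846
Sxx = Σx² − (Σx)²/n = 522 − 361 = 161
Sxy = Σxy − (Σx)(Σy)/n = 1727 − 1311 = 416
Syy = Σy² − (Σy)²/n = 5846 − 4761 = 1085
R² = Sxy²/(Sxx·Syy) = (416)²/(161·1085) = 0.990675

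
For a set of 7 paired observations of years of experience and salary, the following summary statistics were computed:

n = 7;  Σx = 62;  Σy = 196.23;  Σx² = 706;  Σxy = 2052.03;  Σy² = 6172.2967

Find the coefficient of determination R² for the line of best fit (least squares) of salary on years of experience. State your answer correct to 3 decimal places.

0.936

Sxx = Σx² − (Σx)²/n = 706 − 549.142857 = 156.857143
Sxy = Σxy − (Σx)(Σy)/n = 2052.03 − 1738.037143 = 313.992857
Syy = Σy² − (Σy)²/n = 6172.2967 − 5500.887557 = 671.409143
R² = Sxy²/(Sxx·Syy) = (313.992857)²/(156.857143·671.409143) = 0.936155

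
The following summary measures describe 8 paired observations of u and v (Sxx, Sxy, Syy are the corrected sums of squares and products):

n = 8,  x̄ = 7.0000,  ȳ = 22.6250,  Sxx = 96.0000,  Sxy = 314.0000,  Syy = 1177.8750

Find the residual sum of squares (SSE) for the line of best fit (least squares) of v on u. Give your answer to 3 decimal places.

150.833

b = Sxy/Sxx = 314/96 = 3.270833
SSE = Syy − b·Sxy = 1177.875 − 3.270833·314 = 150.833333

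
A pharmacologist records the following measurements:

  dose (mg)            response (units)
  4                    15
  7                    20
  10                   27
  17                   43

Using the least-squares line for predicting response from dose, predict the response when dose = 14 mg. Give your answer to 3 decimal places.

n = 4, Σx = 38, Σy = 105, Σxy = 1201, Σx² = 454
Sxx = Σx² − (Σx)²/n = 454 − 361 = 93
Sxy = Σxy − (Σx)(Σy)/n = 1201 − 997.5 = 203.5
b = Sxy/Sxx = 203.5/93 = 2.188172
a = ȳ − b·x̄ = 26.25 − 2.188172·9.5 = 5.462366
ŷ(14) = a + b·14 = 5.462366 + 2.188172·14 = 36.096774

36.097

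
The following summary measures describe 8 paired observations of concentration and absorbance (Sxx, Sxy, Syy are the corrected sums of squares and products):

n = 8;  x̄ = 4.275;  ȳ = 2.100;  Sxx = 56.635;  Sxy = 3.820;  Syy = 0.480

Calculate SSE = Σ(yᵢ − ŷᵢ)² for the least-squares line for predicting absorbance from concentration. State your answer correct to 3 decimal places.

0.222

b = Sxy/Sxx = 3.82/56.635 = 0.067449
SSE = Syy − b·Sxy = 0.48 − 0.067449·3.82 = 0.222343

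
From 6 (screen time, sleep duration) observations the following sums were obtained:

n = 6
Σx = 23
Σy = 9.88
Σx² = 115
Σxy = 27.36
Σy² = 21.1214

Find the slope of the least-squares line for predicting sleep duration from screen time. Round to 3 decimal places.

Sxx = Σx² − (Σx)²/n = 115 − 88.166667 = 26.833333
Sxy = Σxy − (Σx)(Σy)/n = 27.36 − 37.873333 = -10.513333
b = Sxy/Sxx = -10.513333/26.833333 = -0.391801

-0.392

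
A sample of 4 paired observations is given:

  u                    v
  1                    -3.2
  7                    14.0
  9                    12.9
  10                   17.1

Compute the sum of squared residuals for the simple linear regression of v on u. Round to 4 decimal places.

n = 4, Σx = 27, Σy = 40.8, Σxy = 381.9, Σx² = 231, Σy² = 665.06
Sxx = Σx² − (Σx)²/n = 231 − 182.25 = 48.75
Sxy = Σxy − (Σx)(Σy)/n = 381.9 − 275.4 = 106.5
Syy = Σy² − (Σy)²/n = 665.06 − 416.16 = 248.9
b = Sxy/Sxx = 106.5/48.75 = 2.184615
SSE = Syy − b·Sxy = 248.9 − 2.184615·106.5 = 16.238462

16.2385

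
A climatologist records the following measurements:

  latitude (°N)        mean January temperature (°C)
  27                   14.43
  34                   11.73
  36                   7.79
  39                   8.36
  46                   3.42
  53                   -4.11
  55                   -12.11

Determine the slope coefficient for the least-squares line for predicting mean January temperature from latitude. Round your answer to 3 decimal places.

-0.869

n = 7, Σx = 290, Σy = 29.51, Σxy = 668.35, Σx² = 12652
Sxx = Σx² − (Σx)²/n = 12652 − 12014.285714 = 637.714286
Sxy = Σxy − (Σx)(Σy)/n = 668.35 − 1222.557143 = -554.207143
b = Sxy/Sxx = -554.207143/637.714286 = -0.869052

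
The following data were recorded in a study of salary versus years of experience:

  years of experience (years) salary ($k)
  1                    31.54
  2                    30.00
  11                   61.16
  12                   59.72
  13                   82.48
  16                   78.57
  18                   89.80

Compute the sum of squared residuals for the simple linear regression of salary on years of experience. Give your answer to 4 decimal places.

223.1301

n = 7, Σx = 73, Σy = 433.27, Σxy = 5426.7, Σx² = 1019, Σy² = 30242.0309
Sxx = Σx² − (Σx)²/n = 1019 − 761.285714 = 257.714286
Sxy = Σxy − (Σx)(Σy)/n = 5426.7 − 4518.387143 = 908.312857
Syy = Σy² − (Σy)²/n = 30242.0309 − 26817.556129 = 3424.474771
b = Sxy/Sxx = 908.312857/257.714286 = 3.524496
SSE = Syy − b·Sxy = 3424.474771 − 3.524496·908.312857 = 223.130134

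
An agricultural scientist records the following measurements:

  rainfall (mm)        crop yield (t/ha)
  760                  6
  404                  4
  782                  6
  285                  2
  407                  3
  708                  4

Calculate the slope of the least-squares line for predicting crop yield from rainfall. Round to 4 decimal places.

0.0066

n = 6, Σx = 3346, Σy = 25, Σxy = 15491, Σx² = 2100478
Sxx = Σx² − (Σx)²/n = 2100478 − 1865952.666667 = 234525.333333
Sxy = Σxy − (Σx)(Σy)/n = 15491 − 13941.666667 = 1549.333333
b = Sxy/Sxx = 1549.333333/234525.333333 = 0.006606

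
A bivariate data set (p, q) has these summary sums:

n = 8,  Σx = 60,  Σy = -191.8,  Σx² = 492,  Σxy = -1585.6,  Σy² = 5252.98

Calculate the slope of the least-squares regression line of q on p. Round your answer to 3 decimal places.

Sxx = Σx² − (Σx)²/n = 492 − 450 = 42
Sxy = Σxy − (Σx)(Σy)/n = -1585.6 − (-1438.5) = -147.1
b = Sxy/Sxx = -147.1/42 = -3.502381

-3.502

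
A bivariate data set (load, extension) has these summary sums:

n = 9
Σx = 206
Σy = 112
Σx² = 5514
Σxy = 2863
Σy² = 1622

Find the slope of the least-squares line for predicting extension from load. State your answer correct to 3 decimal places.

0.375

Sxx = Σx² − (Σx)²/n = 5514 − 4715.111111 = 798.888889
Sxy = Σxy − (Σx)(Σy)/n = 2863 − 2563.555556 = 299.444444
b = Sxy/Sxx = 299.444444/798.888889 = 0.374826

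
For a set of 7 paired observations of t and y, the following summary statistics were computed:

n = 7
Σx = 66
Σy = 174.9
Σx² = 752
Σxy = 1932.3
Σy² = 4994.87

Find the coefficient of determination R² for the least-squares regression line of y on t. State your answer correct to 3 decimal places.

0.990

Sxx = Σx² − (Σx)²/n = 752 − 622.285714 = 129.714286
Sxy = Σxy − (Σx)(Σy)/n = 1932.3 − 1649.057143 = 283.242857
Syy = Σy² − (Σy)²/n = 4994.87 − 4370.001429 = 624.868571
R² = Sxy²/(Sxx·Syy) = (283.242857)²/(129.714286·624.868571) = 0.989786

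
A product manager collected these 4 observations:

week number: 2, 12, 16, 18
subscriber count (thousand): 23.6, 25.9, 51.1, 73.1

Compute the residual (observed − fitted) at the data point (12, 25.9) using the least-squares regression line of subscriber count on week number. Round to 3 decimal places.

-17.525

n = 4, Σx = 48, Σy = 173.7, Σxy = 2491.4, Σx² = 728
Sxx = Σx² − (Σx)²/n = 728 − 576 = 152
Sxy = Σxy − (Σx)(Σy)/n = 2491.4 − 2084.4 = 407
b = Sxy/Sxx = 407/152 = 2.677632
a = ȳ − b·x̄ = 43.425 − 2.677632·12 = 11.293421
ŷ(12) = 11.293421 + 2.677632·12 = 43.425
residual = y − ŷ = 25.9 − 43.425 = -17.525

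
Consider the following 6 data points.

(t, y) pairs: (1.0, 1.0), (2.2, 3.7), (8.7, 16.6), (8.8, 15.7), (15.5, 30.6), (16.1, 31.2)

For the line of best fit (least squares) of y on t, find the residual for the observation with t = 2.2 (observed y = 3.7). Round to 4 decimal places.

n = 6, Σx = 52.3, Σy = 98.8, Σxy = 1268.34, Σx² = 658.43
Sxx = Σx² − (Σx)²/n = 658.43 − 455.881667 = 202.548333
Sxy = Σxy − (Σx)(Σy)/n = 1268.34 − 861.206667 = 407.133333
b = Sxy/Sxx = 407.133333/202.548333 = 2.010055
a = ȳ − b·x̄ = 16.466667 − 2.010055·8.716667 = -1.054315
ŷ(2.2) = -1.054315 + 2.010055·2.2 = 3.367807
residual = y − ŷ = 3.7 − 3.367807 = 0.332193

0.3322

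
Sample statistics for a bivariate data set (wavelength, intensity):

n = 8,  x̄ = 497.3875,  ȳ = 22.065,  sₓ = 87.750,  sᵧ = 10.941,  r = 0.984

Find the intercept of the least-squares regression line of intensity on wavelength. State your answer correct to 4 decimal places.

-38.9589

b = r · sᵧ/sₓ = 0.984 · 10.941/87.75 = 0.122689
a = ȳ − b·x̄ = 22.065 − 0.122689·497.3875 = -38.958886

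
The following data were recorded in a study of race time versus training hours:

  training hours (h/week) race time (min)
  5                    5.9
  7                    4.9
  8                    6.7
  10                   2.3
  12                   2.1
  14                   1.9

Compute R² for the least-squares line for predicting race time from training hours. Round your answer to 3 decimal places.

n = 6, Σx = 56, Σy = 23.8, Σxy = 192.2, Σx² = 578, Σy² = 117.02
Sxx = Σx² − (Σx)²/n = 578 − 522.666667 = 55.333333
Sxy = Σxy − (Σx)(Σy)/n = 192.2 − 222.133333 = -29.933333
Syy = Σy² − (Σy)²/n = 117.02 − 94.406667 = 22.613333
R² = Sxy²/(Sxx·Syy) = (-29.933333)²/(55.333333·22.613333) = 0.716075

0.716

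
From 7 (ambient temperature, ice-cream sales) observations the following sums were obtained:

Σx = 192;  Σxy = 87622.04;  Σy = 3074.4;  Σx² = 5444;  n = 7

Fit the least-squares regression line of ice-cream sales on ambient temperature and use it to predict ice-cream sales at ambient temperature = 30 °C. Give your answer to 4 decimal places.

486.8861

Sxx = Σx² − (Σx)²/n = 5444 − 5266.285714 = 177.714286
Sxy = Σxy − (Σx)(Σy)/n = 87622.04 − 84326.4 = 3295.64
b = Sxy/Sxx = 3295.64/177.714286 = 18.544598
a = ȳ − b·x̄ = 439.2 − 18.544598·27.428571 = -69.451833
ŷ(30) = a + b·30 = -69.451833 + 18.544598·30 = 486.886109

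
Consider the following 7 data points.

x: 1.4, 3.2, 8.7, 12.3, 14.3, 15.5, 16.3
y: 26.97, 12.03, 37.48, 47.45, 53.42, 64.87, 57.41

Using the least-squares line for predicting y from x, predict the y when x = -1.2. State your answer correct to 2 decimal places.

n = 7, Σx = 71.7, Σy = 299.63, Σxy = 3691.139, Σx² = 949.61
Sxx = Σx² − (Σx)²/n = 949.61 − 734.412857 = 215.197143
Sxy = Σxy − (Σx)(Σy)/n = 3691.139 − 3069.067286 = 622.071714
b = Sxy/Sxx = 622.071714/215.197143 = 2.890706
a = ȳ − b·x̄ = 42.804286 − 2.890706·10.242857 = 13.195195
ŷ(-1.2) = a + b·-1.2 = 13.195195 + 2.890706·(-1.2) = 9.726348

9.73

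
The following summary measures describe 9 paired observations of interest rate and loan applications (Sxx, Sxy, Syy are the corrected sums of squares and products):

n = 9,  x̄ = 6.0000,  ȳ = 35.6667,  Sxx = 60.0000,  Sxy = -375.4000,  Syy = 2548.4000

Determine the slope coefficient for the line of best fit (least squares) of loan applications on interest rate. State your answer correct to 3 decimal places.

-6.257

b = Sxy/Sxx = -375.4/60 = -6.256667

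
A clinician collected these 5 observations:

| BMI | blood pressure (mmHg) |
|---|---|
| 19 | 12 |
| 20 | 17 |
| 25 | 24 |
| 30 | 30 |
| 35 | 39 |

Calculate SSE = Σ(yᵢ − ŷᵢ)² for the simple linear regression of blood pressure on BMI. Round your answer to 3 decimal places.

7.614

n = 5, Σx = 129, Σy = 122, Σxy = 3433, Σx² = 3511, Σy² = 3430
Sxx = Σx² − (Σx)²/n = 3511 − 3328.2 = 182.8
Sxy = Σxy − (Σx)(Σy)/n = 3433 − 3147.6 = 285.4
Syy = Σy² − (Σy)²/n = 3430 − 2976.8 = 453.2
b = Sxy/Sxx = 285.4/182.8 = 1.561269
SSE = Syy − b·Sxy = 453.2 − 1.561269·285.4 = 7.613786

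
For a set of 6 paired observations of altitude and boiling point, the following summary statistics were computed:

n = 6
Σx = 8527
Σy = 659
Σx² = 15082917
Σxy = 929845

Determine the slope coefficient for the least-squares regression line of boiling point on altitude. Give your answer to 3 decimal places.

Sxx = Σx² − (Σx)²/n = 15082917 − 12118288.166667 = 2964628.833333
Sxy = Σxy − (Σx)(Σy)/n = 929845 − 936548.833333 = -6703.833333
b = Sxy/Sxx = -6703.833333/2964628.833333 = -0.002261

-0.002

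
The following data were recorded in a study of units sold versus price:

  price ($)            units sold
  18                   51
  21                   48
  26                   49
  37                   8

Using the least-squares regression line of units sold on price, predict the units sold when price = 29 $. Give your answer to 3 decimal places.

n = 4, Σx = 102, Σy = 156, Σxy = 3496, Σx² = 2810
Sxx = Σx² − (Σx)²/n = 2810 − 2601 = 209
Sxy = Σxy − (Σx)(Σy)/n = 3496 − 3978 = -482
b = Sxy/Sxx = -482/209 = -2.306220
a = ȳ − b·x̄ = 39 − (-2.306220)·25.5 = 97.808612
ŷ(29) = a + b·29 = 97.808612 + (-2.306220)·29 = 30.928230

30.928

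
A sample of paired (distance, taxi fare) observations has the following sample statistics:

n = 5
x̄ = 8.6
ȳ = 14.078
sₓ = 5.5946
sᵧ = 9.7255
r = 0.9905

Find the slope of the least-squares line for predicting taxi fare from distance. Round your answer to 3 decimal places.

1.722

b = r · sᵧ/sₓ = 0.9905 · 9.7255/5.5946 = 1.721858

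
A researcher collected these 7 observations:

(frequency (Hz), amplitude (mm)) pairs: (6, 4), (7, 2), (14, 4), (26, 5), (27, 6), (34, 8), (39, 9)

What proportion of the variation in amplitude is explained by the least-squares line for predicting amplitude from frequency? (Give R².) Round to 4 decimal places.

0.8749

n = 7, Σx = 153, Σy = 38, Σxy = 1009, Σx² = 4363, Σy² = 242
Sxx = Σx² − (Σx)²/n = 4363 − 3344.142857 = 1018.857143
Sxy = Σxy − (Σx)(Σy)/n = 1009 − 830.571429 = 178.428571
Syy = Σy² − (Σy)²/n = 242 − 206.285714 = 35.714286
R² = Sxy²/(Sxx·Syy) = (178.428571)²/(1018.857143·35.714286) = 0.874930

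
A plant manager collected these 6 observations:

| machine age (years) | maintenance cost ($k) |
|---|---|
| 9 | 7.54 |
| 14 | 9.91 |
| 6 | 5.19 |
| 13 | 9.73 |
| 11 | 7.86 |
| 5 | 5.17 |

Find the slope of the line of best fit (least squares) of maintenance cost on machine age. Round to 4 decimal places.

n = 6, Σx = 58, Σy = 45.4, Σxy = 476.54, Σx² = 628
Sxx = Σx² − (Σx)²/n = 628 − 560.666667 = 67.333333
Sxy = Σxy − (Σx)(Σy)/n = 476.54 − 438.866667 = 37.673333
b = Sxy/Sxx = 37.673333/67.333333 = 0.559505

0.5595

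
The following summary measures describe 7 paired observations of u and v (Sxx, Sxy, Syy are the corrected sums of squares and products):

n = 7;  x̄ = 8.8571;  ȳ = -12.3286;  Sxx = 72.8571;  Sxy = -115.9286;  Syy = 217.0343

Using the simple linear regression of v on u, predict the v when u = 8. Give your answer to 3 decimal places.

-10.965

b = Sxy/Sxx = -115.9286/72.8571 = -1.591178
a = ȳ − b·x̄ = -12.3286 − (-1.591178)·8.8571 = 1.764621
ŷ(8) = a + b·8 = 1.764621 + (-1.591178)·8 = -10.964802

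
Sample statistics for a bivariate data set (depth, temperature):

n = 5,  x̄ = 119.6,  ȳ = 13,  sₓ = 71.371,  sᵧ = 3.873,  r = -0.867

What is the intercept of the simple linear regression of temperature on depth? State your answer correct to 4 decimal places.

18.6270

b = r · sᵧ/sₓ = -0.867 · 3.873/71.371 = -0.047048
a = ȳ − b·x̄ = 13 − (-0.047048)·119.6 = 18.626988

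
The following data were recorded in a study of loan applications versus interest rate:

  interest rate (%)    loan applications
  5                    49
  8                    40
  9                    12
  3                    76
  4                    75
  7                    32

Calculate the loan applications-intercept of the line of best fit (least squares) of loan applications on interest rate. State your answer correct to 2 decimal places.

107.12

n = 6, Σx = 36, Σy = 284, Σxy = 1425, Σx² = 244
Sxx = Σx² − (Σx)²/n = 244 − 216 = 28
Sxy = Σxy − (Σx)(Σy)/n = 1425 − 1704 = -279
b = Sxy/Sxx = -279/28 = -9.964286
a = ȳ − b·x̄ = 47.333333 − (-9.964286)·6 = 107.119048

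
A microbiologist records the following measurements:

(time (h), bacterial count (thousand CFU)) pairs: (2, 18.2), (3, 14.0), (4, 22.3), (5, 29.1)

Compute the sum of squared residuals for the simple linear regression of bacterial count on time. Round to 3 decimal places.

40.050

n = 4, Σx = 14, Σy = 83.6, Σxy = 313.1, Σx² = 54, Σy² = 1871.34
Sxx = Σx² − (Σx)²/n = 54 − 49 = 5
Sxy = Σxy − (Σx)(Σy)/n = 313.1 − 292.6 = 20.5
Syy = Σy² − (Σy)²/n = 1871.34 − 1747.24 = 124.1
b = Sxy/Sxx = 20.5/5 = 4.1
SSE = Syy − b·Sxy = 124.1 − 4.1·20.5 = 40.05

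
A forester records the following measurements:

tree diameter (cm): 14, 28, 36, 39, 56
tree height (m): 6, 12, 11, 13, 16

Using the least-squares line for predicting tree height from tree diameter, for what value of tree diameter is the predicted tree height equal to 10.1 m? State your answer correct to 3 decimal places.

27.904

n = 5, Σx = 173, Σy = 58, Σxy = 2219, Σx² = 6933
Sxx = Σx² − (Σx)²/n = 6933 − 5985.8 = 947.2
Sxy = Σxy − (Σx)(Σy)/n = 2219 − 2006.8 = 212.2
b = Sxy/Sxx = 212.2/947.2 = 0.224029
a = ȳ − b·x̄ = 11.6 − 0.224029·34.6 = 3.848606
Set a + b·x = 10.1: x = (10.1 − 3.848606) / 0.224029 = 27.904430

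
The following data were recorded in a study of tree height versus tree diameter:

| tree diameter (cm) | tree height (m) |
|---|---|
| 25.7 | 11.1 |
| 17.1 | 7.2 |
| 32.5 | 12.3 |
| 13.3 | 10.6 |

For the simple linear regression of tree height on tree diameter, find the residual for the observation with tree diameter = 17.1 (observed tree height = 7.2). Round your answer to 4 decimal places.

n = 4, Σx = 88.6, Σy = 41.2, Σxy = 949.12, Σx² = 2186.04
Sxx = Σx² − (Σx)²/n = 2186.04 − 1962.49 = 223.55
Sxy = Σxy − (Σx)(Σy)/n = 949.12 − 912.58 = 36.54
b = Sxy/Sxx = 36.54/223.55 = 0.163453
a = ȳ − b·x̄ = 10.3 − 0.163453·22.15 = 6.679508
ŷ(17.1) = 6.679508 + 0.163453·17.1 = 9.474561
residual = y − ŷ = 7.2 − 9.474561 = -2.274561

-2.2746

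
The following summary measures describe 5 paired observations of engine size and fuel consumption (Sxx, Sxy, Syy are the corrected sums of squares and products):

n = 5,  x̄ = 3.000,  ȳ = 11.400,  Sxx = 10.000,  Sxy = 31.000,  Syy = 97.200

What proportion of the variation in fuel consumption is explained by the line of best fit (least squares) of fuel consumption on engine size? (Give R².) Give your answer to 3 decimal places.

R² = Sxy²/(Sxx·Syy) = (31)²/(10·97.2) = 0.988683

0.989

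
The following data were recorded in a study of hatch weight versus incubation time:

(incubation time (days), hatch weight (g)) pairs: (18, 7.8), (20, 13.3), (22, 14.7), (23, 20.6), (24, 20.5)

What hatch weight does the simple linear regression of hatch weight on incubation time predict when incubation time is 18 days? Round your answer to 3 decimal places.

n = 5, Σx = 107, Σy = 76.9, Σxy = 1695.6, Σx² = 2313
Sxx = Σx² − (Σx)²/n = 2313 − 2289.8 = 23.2
Sxy = Σxy − (Σx)(Σy)/n = 1695.6 − 1645.66 = 49.94
b = Sxy/Sxx = 49.94/23.2 = 2.152586
a = ȳ − b·x̄ = 15.38 − 2.152586·21.4 = -30.685345
ŷ(18) = a + b·18 = -30.685345 + 2.152586·18 = 8.061207

8.061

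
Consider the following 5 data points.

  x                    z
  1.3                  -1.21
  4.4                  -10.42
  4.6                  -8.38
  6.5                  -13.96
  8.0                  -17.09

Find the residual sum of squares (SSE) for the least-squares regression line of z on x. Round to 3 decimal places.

3.538

n = 5, Σx = 24.8, Σy = -51.06, Σxy = -313.429, Σx² = 148.46, Σy² = 667.2146
Sxx = Σx² − (Σx)²/n = 148.46 − 123.008 = 25.452
Sxy = Σxy − (Σx)(Σy)/n = -313.429 − (-253.2576) = -60.1714
Syy = Σy² − (Σy)²/n = 667.2146 − 521.42472 = 145.78988
b = Sxy/Sxx = -60.1714/25.452 = -2.364113
SSE = Syy − b·Sxy = 145.78988 − (-2.364113)·(-60.1714) = 3.537901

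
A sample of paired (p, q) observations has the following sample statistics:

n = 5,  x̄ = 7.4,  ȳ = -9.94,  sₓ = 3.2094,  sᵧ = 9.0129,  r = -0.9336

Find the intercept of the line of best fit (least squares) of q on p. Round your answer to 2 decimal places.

b = r · sᵧ/sₓ = -0.9336 · 9.0129/3.2094 = -2.621812
a = ȳ − b·x̄ = -9.94 − (-2.621812)·7.4 = 9.461409

9.46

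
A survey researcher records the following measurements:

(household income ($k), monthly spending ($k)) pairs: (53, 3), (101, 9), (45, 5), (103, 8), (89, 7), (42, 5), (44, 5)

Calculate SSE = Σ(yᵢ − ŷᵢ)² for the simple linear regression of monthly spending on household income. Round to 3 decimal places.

n = 7, Σx = 477, Σy = 42, Σxy = 3170, Σx² = 37265, Σy² = 278
Sxx = Σx² − (Σx)²/n = 37265 − 32504.142857 = 4760.857143
Sxy = Σxy − (Σx)(Σy)/n = 3170 − 2862 = 308
Syy = Σy² − (Σy)²/n = 278 − 252 = 26
b = Sxy/Sxx = 308/4760.857143 = 0.064694
SSE = Syy − b·Sxy = 26 − 0.064694·308 = 6.074176

6.074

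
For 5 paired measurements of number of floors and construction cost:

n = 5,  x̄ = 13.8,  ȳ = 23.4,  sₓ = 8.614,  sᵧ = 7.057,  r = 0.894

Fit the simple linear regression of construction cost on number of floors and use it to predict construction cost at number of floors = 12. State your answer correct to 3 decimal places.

b = r · sᵧ/sₓ = 0.894 · 7.057/8.614 = 0.732407
a = ȳ − b·x̄ = 23.4 − 0.732407·13.8 = 13.292777
ŷ(12) = a + b·12 = 13.292777 + 0.732407·12 = 22.081667

22.082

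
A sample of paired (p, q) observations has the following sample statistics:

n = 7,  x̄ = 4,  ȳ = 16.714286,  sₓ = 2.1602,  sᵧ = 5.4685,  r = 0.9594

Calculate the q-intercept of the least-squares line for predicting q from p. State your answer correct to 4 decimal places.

b = r · sᵧ/sₓ = 0.9594 · 5.4685/2.1602 = 2.428701
a = ȳ − b·x̄ = 16.714286 − 2.428701·4 = 6.999484

6.9995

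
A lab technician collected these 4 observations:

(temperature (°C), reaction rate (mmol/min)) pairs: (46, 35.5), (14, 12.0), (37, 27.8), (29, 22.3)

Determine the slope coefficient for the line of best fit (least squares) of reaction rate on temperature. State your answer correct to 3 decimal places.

0.727

n = 4, Σx = 126, Σy = 97.6, Σxy = 3476.3, Σx² = 4522
Sxx = Σx² − (Σx)²/n = 4522 − 3969 = 553
Sxy = Σxy − (Σx)(Σy)/n = 3476.3 − 3074.4 = 401.9
b = Sxy/Sxx = 401.9/553 = 0.726763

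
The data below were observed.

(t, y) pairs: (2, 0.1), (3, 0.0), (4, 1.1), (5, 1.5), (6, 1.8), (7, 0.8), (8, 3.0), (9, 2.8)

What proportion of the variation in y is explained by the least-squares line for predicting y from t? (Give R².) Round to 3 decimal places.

n = 8, Σx = 44, Σy = 11.1, Σxy = 77.7, Σx² = 284, Σy² = 24.19
Sxx = Σx² − (Σx)²/n = 284 − 242 = 42
Sxy = Σxy − (Σx)(Σy)/n = 77.7 − 61.05 = 16.65
Syy = Σy² − (Σy)²/n = 24.19 − 15.40125 = 8.78875
R² = Sxy²/(Sxx·Syy) = (16.65)²/(42·8.78875) = 0.751021

0.751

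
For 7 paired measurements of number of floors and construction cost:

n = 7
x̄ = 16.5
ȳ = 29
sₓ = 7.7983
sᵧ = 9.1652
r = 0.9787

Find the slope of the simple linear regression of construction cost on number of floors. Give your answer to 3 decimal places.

b = r · sᵧ/sₓ = 0.9787 · 9.1652/7.7983 = 1.150248

1.150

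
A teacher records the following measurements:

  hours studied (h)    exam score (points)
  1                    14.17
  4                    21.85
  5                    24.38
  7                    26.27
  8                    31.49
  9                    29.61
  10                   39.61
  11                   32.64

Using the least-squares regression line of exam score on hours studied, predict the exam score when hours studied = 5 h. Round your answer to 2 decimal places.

23.50

n = 8, Σx = 55, Σy = 220.02, Σxy = 1680.91, Σx² = 457
Sxx = Σx² − (Σx)²/n = 457 − 378.125 = 78.875
Sxy = Σxy − (Σx)(Σy)/n = 1680.91 − 1512.6375 = 168.2725
b = Sxy/Sxx = 168.2725/78.875 = 2.133407
a = ȳ − b·x̄ = 27.5025 − 2.133407·6.875 = 12.835325
ŷ(5) = a + b·5 = 12.835325 + 2.133407·5 = 23.502361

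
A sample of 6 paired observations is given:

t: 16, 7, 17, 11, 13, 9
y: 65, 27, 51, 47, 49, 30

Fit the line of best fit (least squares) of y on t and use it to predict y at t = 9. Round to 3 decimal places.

34.646

n = 6, Σx = 73, Σy = 269, Σxy = 3520, Σx² = 965
Sxx = Σx² − (Σx)²/n = 965 − 888.166667 = 76.833333
Sxy = Σxy − (Σx)(Σy)/n = 3520 − 3272.833333 = 247.166667
b = Sxy/Sxx = 247.166667/76.833333 = 3.216920
a = ȳ − b·x̄ = 44.833333 − 3.216920·12.166667 = 5.694143
ŷ(9) = a + b·9 = 5.694143 + 3.216920·9 = 34.646421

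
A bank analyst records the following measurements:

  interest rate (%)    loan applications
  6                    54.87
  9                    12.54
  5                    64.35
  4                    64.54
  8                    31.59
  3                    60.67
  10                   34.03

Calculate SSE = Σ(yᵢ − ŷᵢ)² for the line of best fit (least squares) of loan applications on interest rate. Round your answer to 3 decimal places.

608.412

n = 7, Σx = 45, Σy = 322.59, Σxy = 1797.02, Σx² = 331, Σy² = 17311.1205
Sxx = Σx² − (Σx)²/n = 331 − 289.285714 = 41.714286
Sxy = Σxy − (Σx)(Σy)/n = 1797.02 − 2073.792857 = -276.772857
Syy = Σy² − (Σy)²/n = 17311.1205 − 14866.329729 = 2444.790771
b = Sxy/Sxx = -276.772857/41.714286 = -6.634966
SSE = Syy − b·Sxy = 2444.790771 − (-6.634966)·(-276.772857) = 608.412343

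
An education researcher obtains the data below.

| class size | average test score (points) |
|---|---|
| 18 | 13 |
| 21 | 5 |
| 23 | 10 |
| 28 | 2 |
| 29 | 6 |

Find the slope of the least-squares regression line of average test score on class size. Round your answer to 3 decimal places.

n = 5, Σx = 119, Σy = 36, Σxy = 799, Σx² = 2919
Sxx = Σx² − (Σx)²/n = 2919 − 2832.2 = 86.8
Sxy = Σxy − (Σx)(Σy)/n = 799 − 856.8 = -57.8
b = Sxy/Sxx = -57.8/86.8 = -0.665899

-0.666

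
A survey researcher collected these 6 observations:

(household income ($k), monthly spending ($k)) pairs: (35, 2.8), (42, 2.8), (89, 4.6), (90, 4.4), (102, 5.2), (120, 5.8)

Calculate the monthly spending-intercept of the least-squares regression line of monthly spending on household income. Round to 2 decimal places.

1.38

n = 6, Σx = 478, Σy = 25.6, Σxy = 2247.4, Σx² = 43814
Sxx = Σx² − (Σx)²/n = 43814 − 38080.666667 = 5733.333333
Sxy = Σxy − (Σx)(Σy)/n = 2247.4 − 2039.466667 = 207.933333
b = Sxy/Sxx = 207.933333/5733.333333 = 0.036267
a = ȳ − b·x̄ = 4.266667 − 0.036267·79.666667 = 1.377360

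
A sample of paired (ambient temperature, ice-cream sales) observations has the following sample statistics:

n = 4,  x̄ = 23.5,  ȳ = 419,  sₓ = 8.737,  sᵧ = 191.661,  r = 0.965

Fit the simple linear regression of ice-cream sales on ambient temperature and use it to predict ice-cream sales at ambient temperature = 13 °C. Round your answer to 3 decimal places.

b = r · sᵧ/sₓ = 0.965 · 191.661/8.737 = 21.168921
a = ȳ − b·x̄ = 419 − 21.168921·23.5 = -78.469649
ŷ(13) = a + b·13 = -78.469649 + 21.168921·13 = 196.726327

196.726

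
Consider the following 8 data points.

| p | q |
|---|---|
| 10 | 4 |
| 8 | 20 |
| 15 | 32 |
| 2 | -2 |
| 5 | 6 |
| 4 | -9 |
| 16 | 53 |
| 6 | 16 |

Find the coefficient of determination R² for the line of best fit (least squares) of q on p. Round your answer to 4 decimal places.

0.7591

n = 8, Σx = 66, Σy = 120, Σxy = 1614, Σx² = 726, Σy² = 4626
Sxx = Σx² − (Σx)²/n = 726 − 544.5 = 181.5
Sxy = Σxy − (Σx)(Σy)/n = 1614 − 990 = 624
Syy = Σy² − (Σy)²/n = 4626 − 1800 = 2826
R² = Sxy²/(Sxx·Syy) = (624)²/(181.5·2826) = 0.759137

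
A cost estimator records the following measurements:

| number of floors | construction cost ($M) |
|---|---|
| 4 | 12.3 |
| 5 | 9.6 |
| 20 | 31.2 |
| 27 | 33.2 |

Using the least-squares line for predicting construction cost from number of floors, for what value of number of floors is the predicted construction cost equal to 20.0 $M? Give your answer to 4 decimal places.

n = 4, Σx = 56, Σy = 86.3, Σxy = 1617.6, Σx² = 1170
Sxx = Σx² − (Σx)²/n = 1170 − 784 = 386
Sxy = Σxy − (Σx)(Σy)/n = 1617.6 − 1208.2 = 409.4
b = Sxy/Sxx = 409.4/386 = 1.060622
a = ȳ − b·x̄ = 21.575 − 1.060622·14 = 6.726295
Set a + b·x = 20.0: x = (20.0 − 6.726295) / 1.060622 = 12.515022

12.5150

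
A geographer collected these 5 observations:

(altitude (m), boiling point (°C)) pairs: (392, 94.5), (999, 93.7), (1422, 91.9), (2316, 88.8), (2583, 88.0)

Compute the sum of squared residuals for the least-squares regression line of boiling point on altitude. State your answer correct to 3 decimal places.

n = 5, Σx = 7712, Σy = 456.9, Σxy = 694296.9, Σx² = 15209494, Σy² = 41784.99
Sxx = Σx² − (Σx)²/n = 15209494 − 11894988.8 = 3314505.2
Sxy = Σxy − (Σx)(Σy)/n = 694296.9 − 704722.56 = -10425.66
Syy = Σy² − (Σy)²/n = 41784.99 − 41751.522 = 33.468
b = Sxy/Sxx = -10425.66/3314505.2 = -0.003145
SSE = Syy − b·Sxy = 33.468 − (-0.003145)·(-10425.66) = 0.674452

0.674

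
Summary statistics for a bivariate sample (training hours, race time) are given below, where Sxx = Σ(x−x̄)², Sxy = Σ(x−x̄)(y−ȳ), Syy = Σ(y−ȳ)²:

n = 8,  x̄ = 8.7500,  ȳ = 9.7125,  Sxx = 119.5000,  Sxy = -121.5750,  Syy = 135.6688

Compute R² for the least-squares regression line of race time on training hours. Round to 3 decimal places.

R² = Sxy²/(Sxx·Syy) = (-121.575)²/(119.5·135.6688) = 0.911676

0.912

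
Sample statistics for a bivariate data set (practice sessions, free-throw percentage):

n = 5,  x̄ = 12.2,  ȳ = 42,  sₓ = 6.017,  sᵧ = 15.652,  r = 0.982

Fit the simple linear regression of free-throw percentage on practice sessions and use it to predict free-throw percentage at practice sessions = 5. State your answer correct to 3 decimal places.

23.608

b = r · sᵧ/sₓ = 0.982 · 15.652/6.017 = 2.554473
a = ȳ − b·x̄ = 42 − 2.554473·12.2 = 10.835429
ŷ(5) = a + b·5 = 10.835429 + 2.554473·5 = 23.607794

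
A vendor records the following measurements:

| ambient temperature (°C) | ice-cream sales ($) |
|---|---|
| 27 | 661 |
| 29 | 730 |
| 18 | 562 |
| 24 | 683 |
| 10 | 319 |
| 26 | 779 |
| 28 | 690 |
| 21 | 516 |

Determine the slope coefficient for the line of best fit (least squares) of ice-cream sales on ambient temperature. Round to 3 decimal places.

n = 8, Σx = 183, Σy = 4940, Σxy = 119125, Σx² = 4471
Sxx = Σx² − (Σx)²/n = 4471 − 4186.125 = 284.875
Sxy = Σxy − (Σx)(Σy)/n = 119125 − 113002.5 = 6122.5
b = Sxy/Sxx = 6122.5/284.875 = 21.491882

21.492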